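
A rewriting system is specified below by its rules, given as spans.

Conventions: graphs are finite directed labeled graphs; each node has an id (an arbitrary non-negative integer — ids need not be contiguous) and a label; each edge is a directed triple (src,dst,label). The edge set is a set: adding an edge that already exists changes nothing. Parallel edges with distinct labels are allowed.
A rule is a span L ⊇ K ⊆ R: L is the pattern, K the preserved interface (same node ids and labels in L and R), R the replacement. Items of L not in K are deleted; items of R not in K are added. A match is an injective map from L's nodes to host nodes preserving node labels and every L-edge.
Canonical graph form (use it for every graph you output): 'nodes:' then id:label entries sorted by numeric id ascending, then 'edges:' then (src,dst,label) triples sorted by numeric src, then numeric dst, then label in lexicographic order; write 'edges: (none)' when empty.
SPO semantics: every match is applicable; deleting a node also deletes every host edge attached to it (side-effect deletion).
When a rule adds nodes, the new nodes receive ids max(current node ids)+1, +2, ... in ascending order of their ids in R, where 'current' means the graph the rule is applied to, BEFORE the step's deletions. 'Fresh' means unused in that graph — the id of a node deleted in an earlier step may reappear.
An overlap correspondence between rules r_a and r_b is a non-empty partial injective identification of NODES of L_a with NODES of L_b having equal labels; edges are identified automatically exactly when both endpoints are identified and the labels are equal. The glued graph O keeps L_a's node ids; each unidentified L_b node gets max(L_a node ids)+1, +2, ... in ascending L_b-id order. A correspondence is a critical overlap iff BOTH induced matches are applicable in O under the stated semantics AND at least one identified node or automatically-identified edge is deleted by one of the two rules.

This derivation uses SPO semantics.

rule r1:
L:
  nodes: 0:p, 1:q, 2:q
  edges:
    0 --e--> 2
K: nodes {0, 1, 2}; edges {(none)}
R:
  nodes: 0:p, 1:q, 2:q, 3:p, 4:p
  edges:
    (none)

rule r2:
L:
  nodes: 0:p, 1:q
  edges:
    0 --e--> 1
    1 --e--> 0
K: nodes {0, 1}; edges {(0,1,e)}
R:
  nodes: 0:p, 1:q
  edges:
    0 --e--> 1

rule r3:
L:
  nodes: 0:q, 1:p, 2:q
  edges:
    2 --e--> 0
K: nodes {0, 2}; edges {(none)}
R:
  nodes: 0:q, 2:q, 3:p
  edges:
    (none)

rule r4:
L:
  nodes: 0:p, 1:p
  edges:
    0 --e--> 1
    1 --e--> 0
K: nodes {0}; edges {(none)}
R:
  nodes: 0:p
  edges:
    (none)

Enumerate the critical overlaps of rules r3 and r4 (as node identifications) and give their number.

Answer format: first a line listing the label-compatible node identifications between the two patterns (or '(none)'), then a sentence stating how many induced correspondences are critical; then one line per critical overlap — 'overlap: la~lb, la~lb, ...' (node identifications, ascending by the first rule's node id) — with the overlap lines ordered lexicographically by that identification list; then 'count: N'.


label-compatible node identifications between L(r3) and L(r4): 1~0, 1~1
2 of the induced correspondences are critical overlaps of r3 and r4.
overlap: 1~0
overlap: 1~1
count: 2


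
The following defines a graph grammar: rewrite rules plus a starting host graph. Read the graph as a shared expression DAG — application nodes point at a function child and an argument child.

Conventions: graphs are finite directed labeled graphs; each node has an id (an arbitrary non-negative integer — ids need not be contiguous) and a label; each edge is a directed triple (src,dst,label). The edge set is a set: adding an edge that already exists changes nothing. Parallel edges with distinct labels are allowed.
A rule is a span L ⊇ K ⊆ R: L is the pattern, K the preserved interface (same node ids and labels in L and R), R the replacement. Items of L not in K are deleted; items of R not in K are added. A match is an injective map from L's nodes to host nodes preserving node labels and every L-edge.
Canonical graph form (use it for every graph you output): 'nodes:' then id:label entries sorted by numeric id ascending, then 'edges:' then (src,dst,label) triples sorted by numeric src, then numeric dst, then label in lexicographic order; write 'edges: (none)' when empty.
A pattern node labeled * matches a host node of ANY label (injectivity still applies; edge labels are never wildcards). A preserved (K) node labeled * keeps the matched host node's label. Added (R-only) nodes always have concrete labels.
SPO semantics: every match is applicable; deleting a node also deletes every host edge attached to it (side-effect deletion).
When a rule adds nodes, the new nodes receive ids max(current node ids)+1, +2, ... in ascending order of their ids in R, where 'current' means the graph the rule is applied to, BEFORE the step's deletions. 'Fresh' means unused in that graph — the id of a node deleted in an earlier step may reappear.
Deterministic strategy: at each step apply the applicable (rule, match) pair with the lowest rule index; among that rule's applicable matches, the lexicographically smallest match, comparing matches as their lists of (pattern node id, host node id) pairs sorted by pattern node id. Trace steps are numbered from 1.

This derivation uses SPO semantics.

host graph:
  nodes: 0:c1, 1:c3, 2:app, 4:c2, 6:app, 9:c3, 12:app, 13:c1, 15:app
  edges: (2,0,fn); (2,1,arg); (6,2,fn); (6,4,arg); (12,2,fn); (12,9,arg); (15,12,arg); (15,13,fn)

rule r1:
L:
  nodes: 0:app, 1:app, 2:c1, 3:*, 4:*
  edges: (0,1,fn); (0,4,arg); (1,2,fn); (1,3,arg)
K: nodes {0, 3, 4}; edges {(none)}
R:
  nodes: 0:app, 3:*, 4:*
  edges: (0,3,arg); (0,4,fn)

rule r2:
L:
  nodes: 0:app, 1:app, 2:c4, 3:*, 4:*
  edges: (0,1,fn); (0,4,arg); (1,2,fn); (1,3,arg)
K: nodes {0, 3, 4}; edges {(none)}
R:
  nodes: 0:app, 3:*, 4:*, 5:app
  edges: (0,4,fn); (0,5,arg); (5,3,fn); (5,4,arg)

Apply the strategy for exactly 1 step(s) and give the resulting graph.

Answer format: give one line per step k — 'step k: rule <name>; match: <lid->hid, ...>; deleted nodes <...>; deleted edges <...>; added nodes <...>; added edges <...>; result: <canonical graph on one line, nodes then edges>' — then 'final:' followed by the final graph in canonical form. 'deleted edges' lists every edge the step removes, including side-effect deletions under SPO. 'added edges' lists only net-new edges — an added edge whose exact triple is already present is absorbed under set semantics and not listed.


step 1: rule r1; match: 0->6, 1->2, 2->0, 3->1, 4->4; deleted nodes 0, 2; deleted edges (2,0,fn); (2,1,arg); (6,2,fn); (6,4,arg); (12,2,fn); added nodes (none); added edges (6,1,arg); (6,4,fn); result: nodes: 1:c3, 4:c2, 6:app, 9:c3, 12:app, 13:c1, 15:app edges: (6,1,arg); (6,4,fn); (12,9,arg); (15,12,arg); (15,13,fn)
final:
nodes: 1:c3, 4:c2, 6:app, 9:c3, 12:app, 13:c1, 15:app
edges: (6,1,arg); (6,4,fn); (12,9,arg); (15,12,arg); (15,13,fn)


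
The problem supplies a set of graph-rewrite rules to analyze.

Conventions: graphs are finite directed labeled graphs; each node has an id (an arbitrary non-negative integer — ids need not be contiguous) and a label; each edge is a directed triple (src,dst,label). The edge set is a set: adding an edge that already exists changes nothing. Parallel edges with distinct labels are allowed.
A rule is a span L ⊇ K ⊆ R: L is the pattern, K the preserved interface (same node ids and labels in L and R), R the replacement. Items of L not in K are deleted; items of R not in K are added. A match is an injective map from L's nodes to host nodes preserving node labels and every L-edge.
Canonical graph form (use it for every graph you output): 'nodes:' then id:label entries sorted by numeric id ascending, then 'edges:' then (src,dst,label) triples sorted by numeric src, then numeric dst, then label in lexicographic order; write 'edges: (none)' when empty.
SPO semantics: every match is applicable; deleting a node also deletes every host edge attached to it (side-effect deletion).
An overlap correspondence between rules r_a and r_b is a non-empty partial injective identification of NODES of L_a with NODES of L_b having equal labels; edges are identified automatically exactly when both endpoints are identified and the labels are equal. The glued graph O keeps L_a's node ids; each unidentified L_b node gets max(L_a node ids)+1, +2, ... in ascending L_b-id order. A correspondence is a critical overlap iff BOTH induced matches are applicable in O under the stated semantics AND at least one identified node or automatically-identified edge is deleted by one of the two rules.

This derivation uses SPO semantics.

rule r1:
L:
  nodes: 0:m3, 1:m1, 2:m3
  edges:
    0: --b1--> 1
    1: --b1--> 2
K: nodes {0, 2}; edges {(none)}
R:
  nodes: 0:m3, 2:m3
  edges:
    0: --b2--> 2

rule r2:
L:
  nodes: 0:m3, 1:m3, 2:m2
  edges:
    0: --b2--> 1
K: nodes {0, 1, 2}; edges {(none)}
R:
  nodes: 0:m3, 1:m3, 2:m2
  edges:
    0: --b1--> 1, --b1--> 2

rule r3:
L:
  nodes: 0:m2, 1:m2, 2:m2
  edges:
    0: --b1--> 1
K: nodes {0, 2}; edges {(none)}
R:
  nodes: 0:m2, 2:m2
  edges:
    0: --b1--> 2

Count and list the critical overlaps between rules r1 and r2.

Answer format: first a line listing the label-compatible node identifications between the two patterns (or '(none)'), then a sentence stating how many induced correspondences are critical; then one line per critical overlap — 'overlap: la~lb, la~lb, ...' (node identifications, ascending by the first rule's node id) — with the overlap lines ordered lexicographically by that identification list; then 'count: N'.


label-compatible node identifications between L(r1) and L(r2): 0~0, 0~1, 2~0, 2~1
0 of the induced correspondences are critical overlaps of r1 and r2.
count: 0


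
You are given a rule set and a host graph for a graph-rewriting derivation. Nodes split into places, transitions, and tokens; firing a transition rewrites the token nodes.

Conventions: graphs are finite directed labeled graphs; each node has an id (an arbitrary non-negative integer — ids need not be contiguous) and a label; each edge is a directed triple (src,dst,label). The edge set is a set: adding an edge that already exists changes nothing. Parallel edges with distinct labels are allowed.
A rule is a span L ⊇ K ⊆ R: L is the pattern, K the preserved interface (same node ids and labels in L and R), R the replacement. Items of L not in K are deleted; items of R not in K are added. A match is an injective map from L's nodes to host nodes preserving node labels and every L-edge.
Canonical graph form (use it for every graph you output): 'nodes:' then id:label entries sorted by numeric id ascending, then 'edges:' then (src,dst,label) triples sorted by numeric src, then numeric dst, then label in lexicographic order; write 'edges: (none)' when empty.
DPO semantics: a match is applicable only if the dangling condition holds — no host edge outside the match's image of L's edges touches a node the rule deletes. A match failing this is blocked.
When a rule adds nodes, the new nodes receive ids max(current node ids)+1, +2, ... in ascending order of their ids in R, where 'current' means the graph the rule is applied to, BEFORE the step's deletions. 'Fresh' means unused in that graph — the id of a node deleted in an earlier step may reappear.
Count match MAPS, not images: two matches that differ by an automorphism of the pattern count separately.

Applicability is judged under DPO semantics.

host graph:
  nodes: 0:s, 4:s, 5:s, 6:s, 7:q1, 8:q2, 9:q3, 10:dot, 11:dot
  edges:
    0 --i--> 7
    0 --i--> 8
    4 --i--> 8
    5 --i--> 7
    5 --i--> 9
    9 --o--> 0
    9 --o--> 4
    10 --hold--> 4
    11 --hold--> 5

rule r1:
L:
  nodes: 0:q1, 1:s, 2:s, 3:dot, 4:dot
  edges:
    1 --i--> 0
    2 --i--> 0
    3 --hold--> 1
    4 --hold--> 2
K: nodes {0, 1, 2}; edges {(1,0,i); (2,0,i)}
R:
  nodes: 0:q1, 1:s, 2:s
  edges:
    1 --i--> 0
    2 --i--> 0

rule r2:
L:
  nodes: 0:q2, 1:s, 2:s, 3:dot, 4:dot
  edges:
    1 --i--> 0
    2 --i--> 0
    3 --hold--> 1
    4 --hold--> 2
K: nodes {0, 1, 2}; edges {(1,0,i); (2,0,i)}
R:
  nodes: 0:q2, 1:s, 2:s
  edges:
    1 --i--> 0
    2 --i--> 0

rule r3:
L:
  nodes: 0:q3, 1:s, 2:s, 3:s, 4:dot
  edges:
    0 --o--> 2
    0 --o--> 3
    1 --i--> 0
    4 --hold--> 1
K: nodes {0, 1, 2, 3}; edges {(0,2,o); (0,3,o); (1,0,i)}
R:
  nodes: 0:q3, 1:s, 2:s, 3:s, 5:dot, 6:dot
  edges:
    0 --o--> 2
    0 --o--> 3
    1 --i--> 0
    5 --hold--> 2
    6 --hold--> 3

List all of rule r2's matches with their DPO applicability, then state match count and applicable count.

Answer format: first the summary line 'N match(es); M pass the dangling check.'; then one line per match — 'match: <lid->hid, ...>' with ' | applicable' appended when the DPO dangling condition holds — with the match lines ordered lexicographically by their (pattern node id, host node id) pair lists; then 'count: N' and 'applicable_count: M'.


0 match(es); 0 pass the dangling check.
count: 0
applicable_count: 0


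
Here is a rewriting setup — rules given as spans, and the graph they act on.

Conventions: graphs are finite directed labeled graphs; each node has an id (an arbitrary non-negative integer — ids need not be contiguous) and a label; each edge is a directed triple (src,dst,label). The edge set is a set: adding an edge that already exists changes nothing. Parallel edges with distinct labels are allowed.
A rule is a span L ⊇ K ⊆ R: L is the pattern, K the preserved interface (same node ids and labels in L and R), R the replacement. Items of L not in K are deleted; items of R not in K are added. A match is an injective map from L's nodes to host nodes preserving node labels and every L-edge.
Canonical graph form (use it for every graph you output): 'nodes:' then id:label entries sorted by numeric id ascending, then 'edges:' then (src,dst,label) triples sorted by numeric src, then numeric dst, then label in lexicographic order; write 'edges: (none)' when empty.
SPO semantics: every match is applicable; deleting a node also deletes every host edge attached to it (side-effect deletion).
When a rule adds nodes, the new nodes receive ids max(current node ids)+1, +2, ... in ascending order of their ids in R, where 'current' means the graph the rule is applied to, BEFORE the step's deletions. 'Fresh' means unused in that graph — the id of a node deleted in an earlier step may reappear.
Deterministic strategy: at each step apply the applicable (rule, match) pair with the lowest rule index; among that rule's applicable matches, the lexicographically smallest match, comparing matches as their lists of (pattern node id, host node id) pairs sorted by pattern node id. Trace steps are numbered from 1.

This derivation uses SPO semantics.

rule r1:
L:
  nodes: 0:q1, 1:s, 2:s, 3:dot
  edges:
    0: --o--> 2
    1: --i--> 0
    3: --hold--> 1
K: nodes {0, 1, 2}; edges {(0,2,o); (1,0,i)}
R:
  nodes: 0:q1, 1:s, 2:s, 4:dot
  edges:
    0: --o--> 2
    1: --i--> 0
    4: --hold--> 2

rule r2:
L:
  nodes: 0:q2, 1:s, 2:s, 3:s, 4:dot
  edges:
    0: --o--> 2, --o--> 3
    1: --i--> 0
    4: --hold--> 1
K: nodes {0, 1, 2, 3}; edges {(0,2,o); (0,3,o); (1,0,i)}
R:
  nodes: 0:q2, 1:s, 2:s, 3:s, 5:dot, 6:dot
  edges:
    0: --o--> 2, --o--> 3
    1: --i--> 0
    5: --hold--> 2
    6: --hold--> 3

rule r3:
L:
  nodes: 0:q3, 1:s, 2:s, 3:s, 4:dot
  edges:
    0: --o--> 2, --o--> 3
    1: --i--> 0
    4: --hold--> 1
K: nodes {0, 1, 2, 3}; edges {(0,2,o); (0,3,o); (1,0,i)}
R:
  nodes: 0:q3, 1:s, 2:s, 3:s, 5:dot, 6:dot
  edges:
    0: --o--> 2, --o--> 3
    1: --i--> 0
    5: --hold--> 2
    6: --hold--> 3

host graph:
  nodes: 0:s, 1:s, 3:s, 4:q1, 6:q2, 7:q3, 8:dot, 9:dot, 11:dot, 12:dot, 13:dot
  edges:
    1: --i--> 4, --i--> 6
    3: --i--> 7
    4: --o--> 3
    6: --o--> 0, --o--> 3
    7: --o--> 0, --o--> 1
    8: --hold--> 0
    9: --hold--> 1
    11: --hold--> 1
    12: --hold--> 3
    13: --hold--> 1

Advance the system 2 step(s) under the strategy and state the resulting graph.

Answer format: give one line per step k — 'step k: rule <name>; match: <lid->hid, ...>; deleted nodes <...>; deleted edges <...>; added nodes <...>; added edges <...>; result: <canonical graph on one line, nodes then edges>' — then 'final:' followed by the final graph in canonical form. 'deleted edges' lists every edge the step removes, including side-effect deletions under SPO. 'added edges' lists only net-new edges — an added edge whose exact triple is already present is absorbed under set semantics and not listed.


step 1: rule r1; match: 0->4, 1->1, 2->3, 3->9; deleted nodes 9; deleted edges (9,1,hold); added nodes 14; added edges (14,3,hold); result: nodes: 0:s, 1:s, 3:s, 4:q1, 6:q2, 7:q3, 8:dot, 11:dot, 12:dot, 13:dot, 14:dot edges: (1,4,i); (1,6,i); (3,7,i); (4,3,o); (6,0,o); (6,3,o); (7,0,o); (7,1,o); (8,0,hold); (11,1,hold); (12,3,hold); (13,1,hold); (14,3,hold)
step 2: rule r1; match: 0->4, 1->1, 2->3, 3->11; deleted nodes 11; deleted edges (11,1,hold); added nodes 15; added edges (15,3,hold); result: nodes: 0:s, 1:s, 3:s, 4:q1, 6:q2, 7:q3, 8:dot, 12:dot, 13:dot, 14:dot, 15:dot edges: (1,4,i); (1,6,i); (3,7,i); (4,3,o); (6,0,o); (6,3,o); (7,0,o); (7,1,o); (8,0,hold); (12,3,hold); (13,1,hold); (14,3,hold); (15,3,hold)
final:
nodes: 0:s, 1:s, 3:s, 4:q1, 6:q2, 7:q3, 8:dot, 12:dot, 13:dot, 14:dot, 15:dot
edges: (1,4,i); (1,6,i); (3,7,i); (4,3,o); (6,0,o); (6,3,o); (7,0,o); (7,1,o); (8,0,hold); (12,3,hold); (13,1,hold); (14,3,hold); (15,3,hold)


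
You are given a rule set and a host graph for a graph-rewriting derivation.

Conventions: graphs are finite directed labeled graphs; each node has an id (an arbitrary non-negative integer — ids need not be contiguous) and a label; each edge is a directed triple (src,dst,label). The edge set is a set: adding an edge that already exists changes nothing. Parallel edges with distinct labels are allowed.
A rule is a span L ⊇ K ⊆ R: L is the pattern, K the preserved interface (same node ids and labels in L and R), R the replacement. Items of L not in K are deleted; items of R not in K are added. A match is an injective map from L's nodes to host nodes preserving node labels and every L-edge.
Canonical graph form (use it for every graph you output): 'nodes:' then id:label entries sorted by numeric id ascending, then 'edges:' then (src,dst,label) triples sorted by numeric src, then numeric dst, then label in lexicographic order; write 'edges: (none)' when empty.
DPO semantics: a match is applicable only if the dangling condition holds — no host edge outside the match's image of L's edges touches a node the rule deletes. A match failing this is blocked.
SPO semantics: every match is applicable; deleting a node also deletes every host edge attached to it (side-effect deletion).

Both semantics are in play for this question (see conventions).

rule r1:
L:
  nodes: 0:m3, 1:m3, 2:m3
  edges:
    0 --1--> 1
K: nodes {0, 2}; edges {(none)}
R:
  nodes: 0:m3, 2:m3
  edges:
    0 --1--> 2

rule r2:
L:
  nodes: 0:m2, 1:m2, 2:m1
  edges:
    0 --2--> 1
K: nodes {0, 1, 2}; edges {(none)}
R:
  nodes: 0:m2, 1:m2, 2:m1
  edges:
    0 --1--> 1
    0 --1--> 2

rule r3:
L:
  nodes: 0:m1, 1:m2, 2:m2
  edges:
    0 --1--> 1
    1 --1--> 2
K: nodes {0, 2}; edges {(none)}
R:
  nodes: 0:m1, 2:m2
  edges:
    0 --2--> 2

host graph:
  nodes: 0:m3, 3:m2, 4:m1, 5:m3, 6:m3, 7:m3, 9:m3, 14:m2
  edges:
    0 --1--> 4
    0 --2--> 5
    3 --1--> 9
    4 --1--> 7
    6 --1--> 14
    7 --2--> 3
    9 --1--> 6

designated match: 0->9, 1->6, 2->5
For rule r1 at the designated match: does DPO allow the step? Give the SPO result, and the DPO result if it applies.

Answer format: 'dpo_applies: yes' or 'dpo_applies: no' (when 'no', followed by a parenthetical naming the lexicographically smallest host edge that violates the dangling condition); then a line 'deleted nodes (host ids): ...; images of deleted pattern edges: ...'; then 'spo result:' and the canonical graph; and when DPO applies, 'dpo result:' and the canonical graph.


dpo_applies: no
(the rule deletes node 6, which keeps host edge (6,14,1) outside the match image — the dangling condition fails, DPO blocks; SPO proceeds and side-deletes such edges)
deleted nodes (host ids): 6; images of deleted pattern edges: (9,6,1)
spo result:
nodes: 0:m3, 3:m2, 4:m1, 5:m3, 7:m3, 9:m3, 14:m2
edges: (0,4,1); (0,5,2); (3,9,1); (4,7,1); (7,3,2); (9,5,1)


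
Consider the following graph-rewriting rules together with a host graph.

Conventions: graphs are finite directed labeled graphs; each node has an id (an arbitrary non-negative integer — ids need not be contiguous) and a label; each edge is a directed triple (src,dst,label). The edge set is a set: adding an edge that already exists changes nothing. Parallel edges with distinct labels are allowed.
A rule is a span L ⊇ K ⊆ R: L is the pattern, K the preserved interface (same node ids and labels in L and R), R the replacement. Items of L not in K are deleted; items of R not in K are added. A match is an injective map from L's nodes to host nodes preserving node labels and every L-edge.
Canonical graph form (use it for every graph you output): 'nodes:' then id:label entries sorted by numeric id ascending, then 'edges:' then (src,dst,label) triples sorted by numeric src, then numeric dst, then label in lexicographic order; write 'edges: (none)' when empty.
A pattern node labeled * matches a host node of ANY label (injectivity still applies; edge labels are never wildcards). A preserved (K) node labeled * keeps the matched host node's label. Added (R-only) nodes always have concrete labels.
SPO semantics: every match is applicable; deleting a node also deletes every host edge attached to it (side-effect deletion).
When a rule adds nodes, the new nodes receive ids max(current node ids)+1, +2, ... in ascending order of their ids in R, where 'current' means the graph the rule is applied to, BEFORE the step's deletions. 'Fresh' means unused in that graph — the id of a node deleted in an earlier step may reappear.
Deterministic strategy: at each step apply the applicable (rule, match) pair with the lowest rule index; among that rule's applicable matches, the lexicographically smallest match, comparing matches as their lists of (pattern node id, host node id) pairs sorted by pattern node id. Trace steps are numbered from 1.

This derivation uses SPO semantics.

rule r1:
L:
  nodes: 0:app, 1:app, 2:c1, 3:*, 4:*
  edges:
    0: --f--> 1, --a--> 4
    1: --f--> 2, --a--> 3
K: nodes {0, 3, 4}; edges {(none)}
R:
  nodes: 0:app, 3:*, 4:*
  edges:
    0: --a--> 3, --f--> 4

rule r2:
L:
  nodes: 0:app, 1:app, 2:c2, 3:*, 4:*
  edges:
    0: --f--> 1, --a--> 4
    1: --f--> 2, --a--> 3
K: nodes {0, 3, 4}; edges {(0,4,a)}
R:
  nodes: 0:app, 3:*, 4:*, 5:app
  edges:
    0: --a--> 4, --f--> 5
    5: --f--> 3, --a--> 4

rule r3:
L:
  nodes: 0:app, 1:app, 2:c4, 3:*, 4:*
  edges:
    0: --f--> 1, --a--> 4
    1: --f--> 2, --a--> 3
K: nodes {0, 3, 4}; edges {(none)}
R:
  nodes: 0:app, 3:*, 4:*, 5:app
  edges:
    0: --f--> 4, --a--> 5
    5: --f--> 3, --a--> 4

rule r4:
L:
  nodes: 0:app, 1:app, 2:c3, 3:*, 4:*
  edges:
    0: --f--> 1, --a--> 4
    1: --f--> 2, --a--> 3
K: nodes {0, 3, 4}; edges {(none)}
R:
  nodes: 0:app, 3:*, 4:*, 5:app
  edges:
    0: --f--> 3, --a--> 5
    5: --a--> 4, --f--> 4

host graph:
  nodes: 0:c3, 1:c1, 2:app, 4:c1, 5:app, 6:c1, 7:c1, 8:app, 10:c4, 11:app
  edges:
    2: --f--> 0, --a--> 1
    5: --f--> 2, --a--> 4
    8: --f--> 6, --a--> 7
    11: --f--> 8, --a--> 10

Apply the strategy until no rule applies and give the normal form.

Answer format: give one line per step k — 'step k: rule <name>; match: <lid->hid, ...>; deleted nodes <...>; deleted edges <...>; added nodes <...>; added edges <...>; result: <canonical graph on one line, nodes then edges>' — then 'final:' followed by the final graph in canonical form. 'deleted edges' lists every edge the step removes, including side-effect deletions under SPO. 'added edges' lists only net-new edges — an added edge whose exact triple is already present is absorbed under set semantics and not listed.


step 1: rule r1; match: 0->11, 1->8, 2->6, 3->7, 4->10; deleted nodes 6, 8; deleted edges (8,6,f); (8,7,a); (11,8,f); (11,10,a); added nodes (none); added edges (11,7,a); (11,10,f); result: nodes: 0:c3, 1:c1, 2:app, 4:c1, 5:app, 7:c1, 10:c4, 11:app edges: (2,0,f); (2,1,a); (5,2,f); (5,4,a); (11,7,a); (11,10,f)
step 2: rule r4; match: 0->5, 1->2, 2->0, 3->1, 4->4; deleted nodes 0, 2; deleted edges (2,0,f); (2,1,a); (5,2,f); (5,4,a); added nodes 12; added edges (5,1,f); (5,12,a); (12,4,a); (12,4,f); result: nodes: 1:c1, 4:c1, 5:app, 7:c1, 10:c4, 11:app, 12:app edges: (5,1,f); (5,12,a); (11,7,a); (11,10,f); (12,4,a); (12,4,f)
final:
nodes: 1:c1, 4:c1, 5:app, 7:c1, 10:c4, 11:app, 12:app
edges: (5,1,f); (5,12,a); (11,7,a); (11,10,f); (12,4,a); (12,4,f)


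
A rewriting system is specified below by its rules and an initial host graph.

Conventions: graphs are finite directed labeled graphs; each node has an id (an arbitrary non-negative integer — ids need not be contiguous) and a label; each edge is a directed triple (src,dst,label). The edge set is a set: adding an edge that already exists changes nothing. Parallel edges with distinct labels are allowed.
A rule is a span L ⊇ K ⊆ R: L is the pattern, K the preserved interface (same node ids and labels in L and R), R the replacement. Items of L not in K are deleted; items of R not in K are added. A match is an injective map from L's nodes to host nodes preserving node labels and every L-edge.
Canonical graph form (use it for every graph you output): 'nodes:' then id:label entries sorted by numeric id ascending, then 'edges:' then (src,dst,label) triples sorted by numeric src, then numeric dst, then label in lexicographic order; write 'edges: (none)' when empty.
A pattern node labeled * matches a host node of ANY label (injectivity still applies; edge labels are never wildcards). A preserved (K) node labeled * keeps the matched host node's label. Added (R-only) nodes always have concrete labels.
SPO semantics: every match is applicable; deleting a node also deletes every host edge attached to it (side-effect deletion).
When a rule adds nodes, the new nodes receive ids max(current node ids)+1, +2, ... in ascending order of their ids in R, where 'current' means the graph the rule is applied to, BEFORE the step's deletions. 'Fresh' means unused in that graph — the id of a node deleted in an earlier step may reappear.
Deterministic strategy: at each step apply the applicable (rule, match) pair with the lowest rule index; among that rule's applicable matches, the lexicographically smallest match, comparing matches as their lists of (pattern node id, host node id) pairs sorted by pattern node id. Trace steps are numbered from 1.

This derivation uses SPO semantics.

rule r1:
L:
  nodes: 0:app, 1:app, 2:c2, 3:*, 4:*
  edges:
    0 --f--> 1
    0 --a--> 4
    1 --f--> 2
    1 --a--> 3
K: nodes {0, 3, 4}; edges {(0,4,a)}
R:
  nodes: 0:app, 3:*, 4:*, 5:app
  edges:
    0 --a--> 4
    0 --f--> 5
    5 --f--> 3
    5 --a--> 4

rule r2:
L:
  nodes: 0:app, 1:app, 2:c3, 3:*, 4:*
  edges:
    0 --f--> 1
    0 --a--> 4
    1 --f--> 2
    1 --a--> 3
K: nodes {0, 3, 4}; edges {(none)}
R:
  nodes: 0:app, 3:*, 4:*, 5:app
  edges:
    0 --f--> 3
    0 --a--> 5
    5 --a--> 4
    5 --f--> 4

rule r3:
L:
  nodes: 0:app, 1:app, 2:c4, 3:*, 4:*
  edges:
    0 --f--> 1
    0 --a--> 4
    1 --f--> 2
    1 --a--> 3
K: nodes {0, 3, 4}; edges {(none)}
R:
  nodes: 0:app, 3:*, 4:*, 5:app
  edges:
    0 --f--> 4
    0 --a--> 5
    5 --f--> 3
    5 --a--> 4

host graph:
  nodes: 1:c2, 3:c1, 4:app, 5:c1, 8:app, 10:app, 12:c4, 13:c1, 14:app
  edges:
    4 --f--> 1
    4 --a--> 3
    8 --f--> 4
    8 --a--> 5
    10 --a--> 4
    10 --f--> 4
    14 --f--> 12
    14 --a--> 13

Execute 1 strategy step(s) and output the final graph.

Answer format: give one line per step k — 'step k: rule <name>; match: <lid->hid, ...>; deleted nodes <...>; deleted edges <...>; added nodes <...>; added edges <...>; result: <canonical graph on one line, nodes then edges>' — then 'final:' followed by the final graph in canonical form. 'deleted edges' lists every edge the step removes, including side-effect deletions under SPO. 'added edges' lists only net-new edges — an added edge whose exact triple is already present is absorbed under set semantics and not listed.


step 1: rule r1; match: 0->8, 1->4, 2->1, 3->3, 4->5; deleted nodes 1, 4; deleted edges (4,1,f); (4,3,a); (8,4,f); (10,4,a); (10,4,f); added nodes 15; added edges (8,15,f); (15,3,f); (15,5,a); result: nodes: 3:c1, 5:c1, 8:app, 10:app, 12:c4, 13:c1, 14:app, 15:app edges: (8,5,a); (8,15,f); (14,12,f); (14,13,a); (15,3,f); (15,5,a)
final:
nodes: 3:c1, 5:c1, 8:app, 10:app, 12:c4, 13:c1, 14:app, 15:app
edges: (8,5,a); (8,15,f); (14,12,f); (14,13,a); (15,3,f); (15,5,a)


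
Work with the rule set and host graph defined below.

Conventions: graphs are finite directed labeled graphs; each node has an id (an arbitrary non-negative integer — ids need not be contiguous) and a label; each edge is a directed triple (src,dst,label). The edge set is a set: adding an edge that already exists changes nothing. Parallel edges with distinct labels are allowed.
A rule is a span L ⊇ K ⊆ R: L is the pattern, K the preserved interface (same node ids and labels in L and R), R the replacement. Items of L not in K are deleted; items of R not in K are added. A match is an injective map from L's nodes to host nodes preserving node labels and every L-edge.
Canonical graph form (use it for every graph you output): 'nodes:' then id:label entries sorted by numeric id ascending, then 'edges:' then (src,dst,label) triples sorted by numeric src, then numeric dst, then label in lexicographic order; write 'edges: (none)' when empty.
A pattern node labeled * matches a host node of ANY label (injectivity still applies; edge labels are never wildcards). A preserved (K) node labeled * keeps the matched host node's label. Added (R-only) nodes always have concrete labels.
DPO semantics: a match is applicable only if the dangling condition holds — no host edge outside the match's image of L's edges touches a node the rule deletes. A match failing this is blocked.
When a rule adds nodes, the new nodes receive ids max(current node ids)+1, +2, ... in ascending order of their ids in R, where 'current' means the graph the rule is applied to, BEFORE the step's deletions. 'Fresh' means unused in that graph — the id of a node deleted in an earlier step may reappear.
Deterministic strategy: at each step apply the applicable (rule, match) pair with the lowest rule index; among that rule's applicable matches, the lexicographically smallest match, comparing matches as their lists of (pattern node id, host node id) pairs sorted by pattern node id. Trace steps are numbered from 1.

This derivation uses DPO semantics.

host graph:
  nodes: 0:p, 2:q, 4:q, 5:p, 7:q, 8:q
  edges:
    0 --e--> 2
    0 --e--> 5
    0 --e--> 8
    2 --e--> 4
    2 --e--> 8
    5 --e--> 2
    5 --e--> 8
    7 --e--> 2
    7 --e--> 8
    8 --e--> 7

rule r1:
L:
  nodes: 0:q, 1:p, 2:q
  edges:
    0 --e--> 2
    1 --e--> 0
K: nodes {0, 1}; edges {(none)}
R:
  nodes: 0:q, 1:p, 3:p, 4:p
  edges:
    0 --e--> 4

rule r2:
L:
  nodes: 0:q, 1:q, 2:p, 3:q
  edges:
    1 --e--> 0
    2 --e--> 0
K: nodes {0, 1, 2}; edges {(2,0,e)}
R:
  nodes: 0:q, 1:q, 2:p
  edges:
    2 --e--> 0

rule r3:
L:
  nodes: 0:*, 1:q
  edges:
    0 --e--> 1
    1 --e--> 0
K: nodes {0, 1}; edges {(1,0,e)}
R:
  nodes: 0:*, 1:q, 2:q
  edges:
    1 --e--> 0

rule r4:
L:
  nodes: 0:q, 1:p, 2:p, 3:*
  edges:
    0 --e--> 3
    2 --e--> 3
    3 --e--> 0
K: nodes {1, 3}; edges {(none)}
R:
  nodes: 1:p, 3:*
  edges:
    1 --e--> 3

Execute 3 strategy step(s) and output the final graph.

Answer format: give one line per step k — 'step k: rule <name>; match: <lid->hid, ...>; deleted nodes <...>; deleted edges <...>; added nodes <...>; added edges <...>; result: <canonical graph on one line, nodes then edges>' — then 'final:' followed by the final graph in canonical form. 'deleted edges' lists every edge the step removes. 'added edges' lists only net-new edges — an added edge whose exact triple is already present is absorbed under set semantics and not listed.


step 1: rule r1; match: 0->2, 1->0, 2->4; deleted nodes 4; deleted edges (0,2,e); (2,4,e); added nodes 9, 10; added edges (2,10,e); result: nodes: 0:p, 2:q, 5:p, 7:q, 8:q, 9:p, 10:p edges: (0,5,e); (0,8,e); (2,8,e); (2,10,e); (5,2,e); (5,8,e); (7,2,e); (7,8,e); (8,7,e)
step 2: rule r3; match: 0->7, 1->8; deleted nodes (none); deleted edges (7,8,e); added nodes 11; added edges (none); result: nodes: 0:p, 2:q, 5:p, 7:q, 8:q, 9:p, 10:p, 11:q edges: (0,5,e); (0,8,e); (2,8,e); (2,10,e); (5,2,e); (5,8,e); (7,2,e); (8,7,e)
step 3: rule r2; match: 0->2, 1->7, 2->5, 3->11; deleted nodes 11; deleted edges (7,2,e); added nodes (none); added edges (none); result: nodes: 0:p, 2:q, 5:p, 7:q, 8:q, 9:p, 10:p edges: (0,5,e); (0,8,e); (2,8,e); (2,10,e); (5,2,e); (5,8,e); (8,7,e)
final:
nodes: 0:p, 2:q, 5:p, 7:q, 8:q, 9:p, 10:p
edges: (0,5,e); (0,8,e); (2,8,e); (2,10,e); (5,2,e); (5,8,e); (8,7,e)


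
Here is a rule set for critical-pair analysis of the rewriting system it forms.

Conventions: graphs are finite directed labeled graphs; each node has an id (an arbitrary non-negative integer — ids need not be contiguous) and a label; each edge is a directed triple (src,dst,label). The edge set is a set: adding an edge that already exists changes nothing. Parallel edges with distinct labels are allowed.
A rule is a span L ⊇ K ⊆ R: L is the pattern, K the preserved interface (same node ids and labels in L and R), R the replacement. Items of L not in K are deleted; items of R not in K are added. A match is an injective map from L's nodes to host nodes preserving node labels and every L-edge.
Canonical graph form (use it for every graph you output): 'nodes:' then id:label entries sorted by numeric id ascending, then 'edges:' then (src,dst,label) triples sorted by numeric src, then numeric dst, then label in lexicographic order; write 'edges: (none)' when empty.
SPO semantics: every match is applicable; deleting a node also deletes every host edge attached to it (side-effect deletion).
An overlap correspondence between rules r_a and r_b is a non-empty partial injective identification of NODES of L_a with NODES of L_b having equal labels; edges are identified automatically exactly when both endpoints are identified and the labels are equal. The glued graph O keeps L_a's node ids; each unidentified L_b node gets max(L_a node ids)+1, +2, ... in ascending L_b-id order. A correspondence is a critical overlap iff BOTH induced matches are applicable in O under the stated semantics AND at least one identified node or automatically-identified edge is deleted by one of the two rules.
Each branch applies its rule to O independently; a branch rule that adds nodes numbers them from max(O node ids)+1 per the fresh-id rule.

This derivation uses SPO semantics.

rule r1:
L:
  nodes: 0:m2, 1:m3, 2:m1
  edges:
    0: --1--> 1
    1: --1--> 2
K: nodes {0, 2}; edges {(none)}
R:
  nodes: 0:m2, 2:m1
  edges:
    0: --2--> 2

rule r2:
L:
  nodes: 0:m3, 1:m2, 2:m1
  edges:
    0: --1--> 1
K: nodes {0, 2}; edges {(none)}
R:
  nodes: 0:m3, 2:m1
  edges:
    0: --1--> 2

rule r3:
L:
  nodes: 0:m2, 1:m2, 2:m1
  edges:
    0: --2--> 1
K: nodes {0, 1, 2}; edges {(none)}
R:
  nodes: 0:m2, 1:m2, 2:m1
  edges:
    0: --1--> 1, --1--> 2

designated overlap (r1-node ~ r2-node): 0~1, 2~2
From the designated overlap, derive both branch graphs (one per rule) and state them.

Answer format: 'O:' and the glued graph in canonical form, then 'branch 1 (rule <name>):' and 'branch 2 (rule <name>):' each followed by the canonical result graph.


O:
nodes: 0:m2, 1:m3, 2:m1, 3:m3
edges: (0,1,1); (1,2,1); (3,0,1)
branch 1 (rule r1):
nodes: 0:m2, 2:m1, 3:m3
edges: (0,2,2); (3,0,1)
branch 2 (rule r2):
nodes: 1:m3, 2:m1, 3:m3
edges: (1,2,1); (3,2,1)


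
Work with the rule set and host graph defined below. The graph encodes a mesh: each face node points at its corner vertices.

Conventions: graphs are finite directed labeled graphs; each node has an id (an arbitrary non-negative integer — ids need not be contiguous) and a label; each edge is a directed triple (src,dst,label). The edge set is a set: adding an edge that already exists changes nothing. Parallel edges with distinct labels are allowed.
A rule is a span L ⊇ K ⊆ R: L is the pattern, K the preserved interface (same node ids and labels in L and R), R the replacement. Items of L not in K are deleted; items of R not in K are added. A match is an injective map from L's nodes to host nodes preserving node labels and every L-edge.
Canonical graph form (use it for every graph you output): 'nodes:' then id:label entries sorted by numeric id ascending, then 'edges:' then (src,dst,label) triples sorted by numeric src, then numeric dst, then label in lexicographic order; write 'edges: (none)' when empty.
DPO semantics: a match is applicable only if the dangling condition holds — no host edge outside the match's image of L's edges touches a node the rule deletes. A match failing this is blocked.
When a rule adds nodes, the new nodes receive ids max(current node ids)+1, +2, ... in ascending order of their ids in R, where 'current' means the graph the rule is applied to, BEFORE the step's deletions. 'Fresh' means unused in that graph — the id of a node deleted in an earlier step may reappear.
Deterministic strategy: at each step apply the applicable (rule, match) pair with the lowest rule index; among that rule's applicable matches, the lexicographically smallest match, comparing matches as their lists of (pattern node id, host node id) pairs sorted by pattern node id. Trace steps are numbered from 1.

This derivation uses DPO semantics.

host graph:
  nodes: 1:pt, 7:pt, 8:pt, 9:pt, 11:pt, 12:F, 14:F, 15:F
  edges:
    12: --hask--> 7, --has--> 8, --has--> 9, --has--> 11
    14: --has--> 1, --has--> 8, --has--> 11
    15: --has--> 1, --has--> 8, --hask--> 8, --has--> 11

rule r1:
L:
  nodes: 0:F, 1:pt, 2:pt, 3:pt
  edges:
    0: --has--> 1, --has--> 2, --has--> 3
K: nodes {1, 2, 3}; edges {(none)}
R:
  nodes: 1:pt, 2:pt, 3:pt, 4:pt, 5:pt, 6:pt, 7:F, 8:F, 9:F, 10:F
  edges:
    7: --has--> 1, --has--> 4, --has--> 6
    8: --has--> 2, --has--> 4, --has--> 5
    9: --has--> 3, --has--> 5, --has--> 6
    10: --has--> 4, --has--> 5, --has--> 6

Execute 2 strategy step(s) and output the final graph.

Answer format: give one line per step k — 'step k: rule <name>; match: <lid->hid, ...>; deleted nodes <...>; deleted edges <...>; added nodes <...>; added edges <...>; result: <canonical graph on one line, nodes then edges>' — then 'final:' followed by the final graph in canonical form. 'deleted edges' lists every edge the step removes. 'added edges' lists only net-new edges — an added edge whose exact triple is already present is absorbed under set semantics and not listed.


step 1: rule r1; match: 0->14, 1->1, 2->8, 3->11; deleted nodes 14; deleted edges (14,1,has); (14,8,has); (14,11,has); added nodes 16, 17, 18, 19, 20, 21, 22; added edges (19,1,has); (19,16,has); (19,18,has); (20,8,has); (20,16,has); (20,17,has); (21,11,has); (21,17,has); (21,18,has); (22,16,has); (22,17,has); (22,18,has); result: nodes: 1:pt, 7:pt, 8:pt, 9:pt, 11:pt, 12:F, 15:F, 16:pt, 17:pt, 18:pt, 19:F, 20:F, 21:F, 22:F edges: (12,7,hask); (12,8,has); (12,9,has); (12,11,has); (15,1,has); (15,8,has); (15,8,hask); (15,11,has); (19,1,has); (19,16,has); (19,18,has); (20,8,has); (20,16,has); (20,17,has); (21,11,has); (21,17,has); (21,18,has); (22,16,has); (22,17,has); (22,18,has)
step 2: rule r1; match: 0->19, 1->1, 2->16, 3->18; deleted nodes 19; deleted edges (19,1,has); (19,16,has); (19,18,has); added nodes 23, 24, 25, 26, 27, 28, 29; added edges (26,1,has); (26,23,has); (26,25,has); (27,16,has); (27,23,has); (27,24,has); (28,18,has); (28,24,has); (28,25,has); (29,23,has); (29,24,has); (29,25,has); result: nodes: 1:pt, 7:pt, 8:pt, 9:pt, 11:pt, 12:F, 15:F, 16:pt, 17:pt, 18:pt, 20:F, 21:F, 22:F, 23:pt, 24:pt, 25:pt, 26:F, 27:F, 28:F, 29:F edges: (12,7,hask); (12,8,has); (12,9,has); (12,11,has); (15,1,has); (15,8,has); (15,8,hask); (15,11,has); (20,8,has); (20,16,has); (20,17,has); (21,11,has); (21,17,has); (21,18,has); (22,16,has); (22,17,has); (22,18,has); (26,1,has); (26,23,has); (26,25,has); (27,16,has); (27,23,has); (27,24,has); (28,18,has); (28,24,has); (28,25,has); (29,23,has); (29,24,has); (29,25,has)
final:
nodes: 1:pt, 7:pt, 8:pt, 9:pt, 11:pt, 12:F, 15:F, 16:pt, 17:pt, 18:pt, 20:F, 21:F, 22:F, 23:pt, 24:pt, 25:pt, 26:F, 27:F, 28:F, 29:F
edges: (12,7,hask); (12,8,has); (12,9,has); (12,11,has); (15,1,has); (15,8,has); (15,8,hask); (15,11,has); (20,8,has); (20,16,has); (20,17,has); (21,11,has); (21,17,has); (21,18,has); (22,16,has); (22,17,has); (22,18,has); (26,1,has); (26,23,has); (26,25,has); (27,16,has); (27,23,has); (27,24,has); (28,18,has); (28,24,has); (28,25,has); (29,23,has); (29,24,has); (29,25,has)
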